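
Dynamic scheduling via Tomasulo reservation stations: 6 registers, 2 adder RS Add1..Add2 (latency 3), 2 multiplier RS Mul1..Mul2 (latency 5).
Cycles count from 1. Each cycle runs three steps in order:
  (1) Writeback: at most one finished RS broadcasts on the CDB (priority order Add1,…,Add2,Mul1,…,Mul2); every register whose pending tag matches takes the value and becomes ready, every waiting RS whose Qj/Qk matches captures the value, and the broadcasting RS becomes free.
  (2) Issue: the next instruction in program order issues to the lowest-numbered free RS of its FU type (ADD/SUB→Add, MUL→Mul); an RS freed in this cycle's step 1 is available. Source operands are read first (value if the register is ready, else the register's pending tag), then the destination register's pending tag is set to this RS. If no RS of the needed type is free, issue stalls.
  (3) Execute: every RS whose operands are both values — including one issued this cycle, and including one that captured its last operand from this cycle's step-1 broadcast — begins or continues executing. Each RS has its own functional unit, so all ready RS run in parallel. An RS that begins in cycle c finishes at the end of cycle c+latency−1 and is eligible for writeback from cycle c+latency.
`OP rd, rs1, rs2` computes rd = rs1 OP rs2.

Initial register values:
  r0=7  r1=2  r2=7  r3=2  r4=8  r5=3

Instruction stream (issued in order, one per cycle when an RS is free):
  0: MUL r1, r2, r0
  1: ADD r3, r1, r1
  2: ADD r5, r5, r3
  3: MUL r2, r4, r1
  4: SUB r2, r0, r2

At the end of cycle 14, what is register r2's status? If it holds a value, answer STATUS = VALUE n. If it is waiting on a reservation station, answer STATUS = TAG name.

STATUS = VALUE -385

  c1: issue MUL r1<-Mul1  regs: r0:7,r1:Mul1,r2:7,r3:2,r4:8,r5:3
  c2: issue ADD r3<-Add1  regs: r0:7,r1:Mul1,r2:7,r3:Add1,r4:8,r5:3
  c3: issue ADD r5<-Add2  regs: r0:7,r1:Mul1,r2:7,r3:Add1,r4:8,r5:Add2
  c4: issue MUL r2<-Mul2  regs: r0:7,r1:Mul1,r2:Mul2,r3:Add1,r4:8,r5:Add2
  c5: stall  regs: r0:7,r1:Mul1,r2:Mul2,r3:Add1,r4:8,r5:Add2
  c6: CDB Mul1=49; stall  regs: r0:7,r1:49,r2:Mul2,r3:Add1,r4:8,r5:Add2
  c7: stall  regs: r0:7,r1:49,r2:Mul2,r3:Add1,r4:8,r5:Add2
  c8: stall  regs: r0:7,r1:49,r2:Mul2,r3:Add1,r4:8,r5:Add2
  c9: CDB Add1=98; issue SUB r2<-Add1  regs: r0:7,r1:49,r2:Add1,r3:98,r4:8,r5:Add2
  c10: -  regs: r0:7,r1:49,r2:Add1,r3:98,r4:8,r5:Add2
  c11: CDB Mul2=392  regs: r0:7,r1:49,r2:Add1,r3:98,r4:8,r5:Add2
  c12: CDB Add2=101  regs: r0:7,r1:49,r2:Add1,r3:98,r4:8,r5:101
  c13: -  regs: r0:7,r1:49,r2:Add1,r3:98,r4:8,r5:101
  c14: CDB Add1=-385  regs: r0:7,r1:49,r2:-385,r3:98,r4:8,r5:101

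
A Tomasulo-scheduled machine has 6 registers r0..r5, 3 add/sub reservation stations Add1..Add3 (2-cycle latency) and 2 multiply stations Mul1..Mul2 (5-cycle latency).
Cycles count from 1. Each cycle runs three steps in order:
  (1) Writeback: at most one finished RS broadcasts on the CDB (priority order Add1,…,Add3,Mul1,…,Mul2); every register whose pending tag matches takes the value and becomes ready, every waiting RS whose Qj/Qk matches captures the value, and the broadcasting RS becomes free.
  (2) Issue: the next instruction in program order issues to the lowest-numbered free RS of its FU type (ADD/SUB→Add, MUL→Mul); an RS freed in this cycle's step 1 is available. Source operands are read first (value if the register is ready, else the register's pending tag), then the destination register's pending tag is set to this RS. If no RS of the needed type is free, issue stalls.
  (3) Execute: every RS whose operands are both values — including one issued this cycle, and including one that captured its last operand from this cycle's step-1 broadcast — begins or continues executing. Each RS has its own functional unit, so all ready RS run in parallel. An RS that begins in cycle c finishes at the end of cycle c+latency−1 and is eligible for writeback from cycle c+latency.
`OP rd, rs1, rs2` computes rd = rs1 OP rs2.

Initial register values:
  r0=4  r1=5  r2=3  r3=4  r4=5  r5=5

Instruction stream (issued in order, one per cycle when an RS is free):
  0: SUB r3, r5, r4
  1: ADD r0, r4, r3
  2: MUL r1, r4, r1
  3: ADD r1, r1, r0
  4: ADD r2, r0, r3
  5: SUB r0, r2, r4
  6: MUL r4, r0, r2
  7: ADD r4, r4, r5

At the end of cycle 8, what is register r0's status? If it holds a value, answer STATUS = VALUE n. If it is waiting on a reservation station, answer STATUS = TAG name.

STATUS = TAG Add3

c1: issue SUB r3<-Add1 | r0:4,r1:5,r2:3,r3:Add1,r4:5,r5:5
c2: issue ADD r0<-Add2 | r0:Add2,r1:5,r2:3,r3:Add1,r4:5,r5:5
c3: CDB Add1=0; issue MUL r1<-Mul1 | r0:Add2,r1:Mul1,r2:3,r3:0,r4:5,r5:5
c4: issue ADD r1<-Add1 | r0:Add2,r1:Add1,r2:3,r3:0,r4:5,r5:5
c5: CDB Add2=5; issue ADD r2<-Add2 | r0:5,r1:Add1,r2:Add2,r3:0,r4:5,r5:5
c6: issue SUB r0<-Add3 | r0:Add3,r1:Add1,r2:Add2,r3:0,r4:5,r5:5
c7: CDB Add2=5; issue MUL r4<-Mul2 | r0:Add3,r1:Add1,r2:5,r3:0,r4:Mul2,r5:5
c8: CDB Mul1=25; issue ADD r4<-Add2 | r0:Add3,r1:Add1,r2:5,r3:0,r4:Add2,r5:5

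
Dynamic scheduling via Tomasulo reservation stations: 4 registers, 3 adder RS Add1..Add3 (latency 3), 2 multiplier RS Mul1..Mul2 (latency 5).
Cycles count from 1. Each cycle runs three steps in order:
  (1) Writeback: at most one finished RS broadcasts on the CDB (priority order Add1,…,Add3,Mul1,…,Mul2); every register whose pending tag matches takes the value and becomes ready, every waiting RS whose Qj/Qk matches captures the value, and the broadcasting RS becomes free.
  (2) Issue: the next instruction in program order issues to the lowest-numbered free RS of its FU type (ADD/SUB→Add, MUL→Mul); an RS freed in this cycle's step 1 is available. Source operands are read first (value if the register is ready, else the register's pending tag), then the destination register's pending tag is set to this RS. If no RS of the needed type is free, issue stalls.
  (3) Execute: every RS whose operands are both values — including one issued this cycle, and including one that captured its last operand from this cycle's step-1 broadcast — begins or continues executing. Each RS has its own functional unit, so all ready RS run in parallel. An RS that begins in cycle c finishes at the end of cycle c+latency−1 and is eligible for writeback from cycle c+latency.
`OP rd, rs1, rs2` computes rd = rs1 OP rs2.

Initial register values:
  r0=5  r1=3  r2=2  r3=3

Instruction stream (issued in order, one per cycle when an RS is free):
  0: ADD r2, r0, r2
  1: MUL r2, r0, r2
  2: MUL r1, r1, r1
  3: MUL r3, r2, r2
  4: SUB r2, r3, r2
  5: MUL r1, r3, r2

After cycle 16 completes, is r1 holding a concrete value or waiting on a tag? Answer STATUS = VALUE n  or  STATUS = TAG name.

  c1: issue ADD r2<-Add1  regs: r0:5,r1:3,r2:Add1,r3:3
  c2: issue MUL r2<-Mul1  regs: r0:5,r1:3,r2:Mul1,r3:3
  c3: issue MUL r1<-Mul2  regs: r0:5,r1:Mul2,r2:Mul1,r3:3
  c4: CDB Add1=7; stall  regs: r0:5,r1:Mul2,r2:Mul1,r3:3
  c5: stall  regs: r0:5,r1:Mul2,r2:Mul1,r3:3
  c6: stall  regs: r0:5,r1:Mul2,r2:Mul1,r3:3
  c7: stall  regs: r0:5,r1:Mul2,r2:Mul1,r3:3
  c8: CDB Mul2=9; issue MUL r3<-Mul2  regs: r0:5,r1:9,r2:Mul1,r3:Mul2
  c9: CDB Mul1=35; issue SUB r2<-Add1  regs: r0:5,r1:9,r2:Add1,r3:Mul2
  c10: issue MUL r1<-Mul1  regs: r0:5,r1:Mul1,r2:Add1,r3:Mul2
  c11: -  regs: r0:5,r1:Mul1,r2:Add1,r3:Mul2
  c12: -  regs: r0:5,r1:Mul1,r2:Add1,r3:Mul2
  c13: -  regs: r0:5,r1:Mul1,r2:Add1,r3:Mul2
  c14: CDB Mul2=1225  regs: r0:5,r1:Mul1,r2:Add1,r3:1225
  c15: -  regs: r0:5,r1:Mul1,r2:Add1,r3:1225
  c16: -  regs: r0:5,r1:Mul1,r2:Add1,r3:1225

STATUS = TAG Mul1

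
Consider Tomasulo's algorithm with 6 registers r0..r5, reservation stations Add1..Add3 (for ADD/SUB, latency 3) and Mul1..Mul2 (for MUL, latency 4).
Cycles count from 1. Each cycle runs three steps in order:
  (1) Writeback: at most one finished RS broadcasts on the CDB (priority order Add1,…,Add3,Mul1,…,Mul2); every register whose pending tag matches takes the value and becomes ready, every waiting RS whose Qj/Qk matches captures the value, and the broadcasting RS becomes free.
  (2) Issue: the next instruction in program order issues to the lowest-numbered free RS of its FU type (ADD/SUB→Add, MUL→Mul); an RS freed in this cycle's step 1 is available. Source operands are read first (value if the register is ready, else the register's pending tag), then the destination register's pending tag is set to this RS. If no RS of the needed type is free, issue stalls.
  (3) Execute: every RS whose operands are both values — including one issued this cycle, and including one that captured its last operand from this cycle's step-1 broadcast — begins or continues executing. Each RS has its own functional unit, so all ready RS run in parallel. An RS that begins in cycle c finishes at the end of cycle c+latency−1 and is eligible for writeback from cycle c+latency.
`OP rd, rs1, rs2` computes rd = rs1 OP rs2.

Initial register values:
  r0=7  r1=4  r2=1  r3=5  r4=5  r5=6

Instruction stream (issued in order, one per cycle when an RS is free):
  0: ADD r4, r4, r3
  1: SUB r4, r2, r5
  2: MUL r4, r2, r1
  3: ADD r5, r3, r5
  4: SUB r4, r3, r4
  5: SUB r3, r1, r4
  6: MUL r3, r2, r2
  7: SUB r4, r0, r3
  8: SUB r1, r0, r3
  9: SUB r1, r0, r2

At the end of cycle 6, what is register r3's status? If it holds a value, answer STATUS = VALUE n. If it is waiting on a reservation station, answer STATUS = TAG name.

  c1: issue ADD r4<-Add1  regs: r0:7,r1:4,r2:1,r3:5,r4:Add1,r5:6
  c2: issue SUB r4<-Add2  regs: r0:7,r1:4,r2:1,r3:5,r4:Add2,r5:6
  c3: issue MUL r4<-Mul1  regs: r0:7,r1:4,r2:1,r3:5,r4:Mul1,r5:6
  c4: CDB Add1=10; issue ADD r5<-Add1  regs: r0:7,r1:4,r2:1,r3:5,r4:Mul1,r5:Add1
  c5: CDB Add2=-5; issue SUB r4<-Add2  regs: r0:7,r1:4,r2:1,r3:5,r4:Add2,r5:Add1
  c6: issue SUB r3<-Add3  regs: r0:7,r1:4,r2:1,r3:Add3,r4:Add2,r5:Add1

STATUS = TAG Add3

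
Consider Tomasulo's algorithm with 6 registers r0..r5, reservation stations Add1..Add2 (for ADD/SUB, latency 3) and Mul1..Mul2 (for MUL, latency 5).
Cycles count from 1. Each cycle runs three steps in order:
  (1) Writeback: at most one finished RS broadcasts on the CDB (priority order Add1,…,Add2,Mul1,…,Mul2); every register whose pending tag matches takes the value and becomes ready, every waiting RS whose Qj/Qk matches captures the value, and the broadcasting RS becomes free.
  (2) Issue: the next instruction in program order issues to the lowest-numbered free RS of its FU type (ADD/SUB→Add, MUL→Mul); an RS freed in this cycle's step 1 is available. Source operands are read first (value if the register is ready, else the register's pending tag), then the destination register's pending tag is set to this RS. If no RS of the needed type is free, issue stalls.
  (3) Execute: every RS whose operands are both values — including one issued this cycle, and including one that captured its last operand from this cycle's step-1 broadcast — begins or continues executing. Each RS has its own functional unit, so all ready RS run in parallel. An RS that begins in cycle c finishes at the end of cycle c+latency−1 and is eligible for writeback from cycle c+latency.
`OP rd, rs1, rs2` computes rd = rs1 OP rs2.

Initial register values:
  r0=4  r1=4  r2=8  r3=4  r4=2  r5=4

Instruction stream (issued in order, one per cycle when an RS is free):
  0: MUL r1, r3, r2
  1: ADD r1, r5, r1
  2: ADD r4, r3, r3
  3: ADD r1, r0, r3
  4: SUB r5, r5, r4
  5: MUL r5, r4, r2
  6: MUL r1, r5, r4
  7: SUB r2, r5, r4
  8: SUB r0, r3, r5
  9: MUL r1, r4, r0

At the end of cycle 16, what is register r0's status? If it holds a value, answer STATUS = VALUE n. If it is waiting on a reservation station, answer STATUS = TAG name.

  c1: issue MUL r1<-Mul1  regs: r0:4,r1:Mul1,r2:8,r3:4,r4:2,r5:4
  c2: issue ADD r1<-Add1  regs: r0:4,r1:Add1,r2:8,r3:4,r4:2,r5:4
  c3: issue ADD r4<-Add2  regs: r0:4,r1:Add1,r2:8,r3:4,r4:Add2,r5:4
  c4: stall  regs: r0:4,r1:Add1,r2:8,r3:4,r4:Add2,r5:4
  c5: stall  regs: r0:4,r1:Add1,r2:8,r3:4,r4:Add2,r5:4
  c6: CDB Add2=8; issue ADD r1<-Add2  regs: r0:4,r1:Add2,r2:8,r3:4,r4:8,r5:4
  c7: CDB Mul1=32; stall  regs: r0:4,r1:Add2,r2:8,r3:4,r4:8,r5:4
  c8: stall  regs: r0:4,r1:Add2,r2:8,r3:4,r4:8,r5:4
  c9: CDB Add2=8; issue SUB r5<-Add2  regs: r0:4,r1:8,r2:8,r3:4,r4:8,r5:Add2
  c10: CDB Add1=36; issue MUL r5<-Mul1  regs: r0:4,r1:8,r2:8,r3:4,r4:8,r5:Mul1
  c11: issue MUL r1<-Mul2  regs: r0:4,r1:Mul2,r2:8,r3:4,r4:8,r5:Mul1
  c12: CDB Add2=-4; issue SUB r2<-Add1  regs: r0:4,r1:Mul2,r2:Add1,r3:4,r4:8,r5:Mul1
  c13: issue SUB r0<-Add2  regs: r0:Add2,r1:Mul2,r2:Add1,r3:4,r4:8,r5:Mul1
  c14: stall  regs: r0:Add2,r1:Mul2,r2:Add1,r3:4,r4:8,r5:Mul1
  c15: CDB Mul1=64; issue MUL r1<-Mul1  regs: r0:Add2,r1:Mul1,r2:Add1,r3:4,r4:8,r5:64
  c16: -  regs: r0:Add2,r1:Mul1,r2:Add1,r3:4,r4:8,r5:64

STATUS = TAG Add2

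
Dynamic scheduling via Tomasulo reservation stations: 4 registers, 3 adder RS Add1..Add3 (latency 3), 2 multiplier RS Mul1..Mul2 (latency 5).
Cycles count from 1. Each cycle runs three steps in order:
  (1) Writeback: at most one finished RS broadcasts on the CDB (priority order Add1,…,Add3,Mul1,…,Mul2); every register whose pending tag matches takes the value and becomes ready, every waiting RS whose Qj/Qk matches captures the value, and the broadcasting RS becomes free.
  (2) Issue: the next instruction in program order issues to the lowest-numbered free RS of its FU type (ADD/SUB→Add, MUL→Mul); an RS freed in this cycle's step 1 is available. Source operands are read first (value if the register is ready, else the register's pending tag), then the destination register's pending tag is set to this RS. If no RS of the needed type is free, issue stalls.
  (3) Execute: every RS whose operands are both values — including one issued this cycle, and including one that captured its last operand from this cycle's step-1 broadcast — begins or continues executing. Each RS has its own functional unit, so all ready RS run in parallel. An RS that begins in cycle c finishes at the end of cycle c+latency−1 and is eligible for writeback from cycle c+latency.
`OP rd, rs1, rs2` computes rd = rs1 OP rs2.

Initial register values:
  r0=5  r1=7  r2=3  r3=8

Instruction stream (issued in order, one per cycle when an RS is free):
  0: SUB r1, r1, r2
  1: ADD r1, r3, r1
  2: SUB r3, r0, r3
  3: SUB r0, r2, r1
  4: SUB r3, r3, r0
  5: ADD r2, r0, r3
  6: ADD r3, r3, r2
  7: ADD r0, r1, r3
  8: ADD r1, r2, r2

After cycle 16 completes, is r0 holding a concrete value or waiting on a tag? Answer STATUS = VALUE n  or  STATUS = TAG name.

STATUS = TAG Add3

c1: issue SUB r1<-Add1 | r0:5,r1:Add1,r2:3,r3:8
c2: issue ADD r1<-Add2 | r0:5,r1:Add2,r2:3,r3:8
c3: issue SUB r3<-Add3 | r0:5,r1:Add2,r2:3,r3:Add3
c4: CDB Add1=4; issue SUB r0<-Add1 | r0:Add1,r1:Add2,r2:3,r3:Add3
c5: stall | r0:Add1,r1:Add2,r2:3,r3:Add3
c6: CDB Add3=-3; issue SUB r3<-Add3 | r0:Add1,r1:Add2,r2:3,r3:Add3
c7: CDB Add2=12; issue ADD r2<-Add2 | r0:Add1,r1:12,r2:Add2,r3:Add3
c8: stall | r0:Add1,r1:12,r2:Add2,r3:Add3
c9: stall | r0:Add1,r1:12,r2:Add2,r3:Add3
c10: CDB Add1=-9; issue ADD r3<-Add1 | r0:-9,r1:12,r2:Add2,r3:Add1
c11: stall | r0:-9,r1:12,r2:Add2,r3:Add1
c12: stall | r0:-9,r1:12,r2:Add2,r3:Add1
c13: CDB Add3=6; issue ADD r0<-Add3 | r0:Add3,r1:12,r2:Add2,r3:Add1
c14: stall | r0:Add3,r1:12,r2:Add2,r3:Add1
c15: stall | r0:Add3,r1:12,r2:Add2,r3:Add1
c16: CDB Add2=-3; issue ADD r1<-Add2 | r0:Add3,r1:Add2,r2:-3,r3:Add1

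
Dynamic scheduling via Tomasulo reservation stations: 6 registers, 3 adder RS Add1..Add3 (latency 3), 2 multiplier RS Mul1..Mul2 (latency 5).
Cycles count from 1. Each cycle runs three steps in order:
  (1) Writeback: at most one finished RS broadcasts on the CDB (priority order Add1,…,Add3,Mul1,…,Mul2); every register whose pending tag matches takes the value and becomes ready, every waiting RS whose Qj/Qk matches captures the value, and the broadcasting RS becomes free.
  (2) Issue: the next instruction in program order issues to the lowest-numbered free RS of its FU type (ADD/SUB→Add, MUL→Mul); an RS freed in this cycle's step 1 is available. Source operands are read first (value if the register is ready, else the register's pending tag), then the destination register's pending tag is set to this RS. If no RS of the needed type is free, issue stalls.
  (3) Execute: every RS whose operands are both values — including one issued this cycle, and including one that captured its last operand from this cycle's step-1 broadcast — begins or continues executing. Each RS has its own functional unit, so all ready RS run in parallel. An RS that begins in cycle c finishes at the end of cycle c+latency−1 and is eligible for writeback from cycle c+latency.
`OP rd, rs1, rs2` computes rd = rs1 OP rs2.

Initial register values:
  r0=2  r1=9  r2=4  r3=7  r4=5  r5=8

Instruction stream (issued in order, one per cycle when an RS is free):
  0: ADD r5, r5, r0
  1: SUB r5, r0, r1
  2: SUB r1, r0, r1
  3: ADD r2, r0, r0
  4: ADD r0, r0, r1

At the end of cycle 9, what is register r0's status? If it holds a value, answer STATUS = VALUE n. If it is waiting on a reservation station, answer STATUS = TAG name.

c1: issue ADD r5<-Add1 | r0:2,r1:9,r2:4,r3:7,r4:5,r5:Add1
c2: issue SUB r5<-Add2 | r0:2,r1:9,r2:4,r3:7,r4:5,r5:Add2
c3: issue SUB r1<-Add3 | r0:2,r1:Add3,r2:4,r3:7,r4:5,r5:Add2
c4: CDB Add1=10; issue ADD r2<-Add1 | r0:2,r1:Add3,r2:Add1,r3:7,r4:5,r5:Add2
c5: CDB Add2=-7; issue ADD r0<-Add2 | r0:Add2,r1:Add3,r2:Add1,r3:7,r4:5,r5:-7
c6: CDB Add3=-7 | r0:Add2,r1:-7,r2:Add1,r3:7,r4:5,r5:-7
c7: CDB Add1=4 | r0:Add2,r1:-7,r2:4,r3:7,r4:5,r5:-7
c8: - | r0:Add2,r1:-7,r2:4,r3:7,r4:5,r5:-7
c9: CDB Add2=-5 | r0:-5,r1:-7,r2:4,r3:7,r4:5,r5:-7

STATUS = VALUE -5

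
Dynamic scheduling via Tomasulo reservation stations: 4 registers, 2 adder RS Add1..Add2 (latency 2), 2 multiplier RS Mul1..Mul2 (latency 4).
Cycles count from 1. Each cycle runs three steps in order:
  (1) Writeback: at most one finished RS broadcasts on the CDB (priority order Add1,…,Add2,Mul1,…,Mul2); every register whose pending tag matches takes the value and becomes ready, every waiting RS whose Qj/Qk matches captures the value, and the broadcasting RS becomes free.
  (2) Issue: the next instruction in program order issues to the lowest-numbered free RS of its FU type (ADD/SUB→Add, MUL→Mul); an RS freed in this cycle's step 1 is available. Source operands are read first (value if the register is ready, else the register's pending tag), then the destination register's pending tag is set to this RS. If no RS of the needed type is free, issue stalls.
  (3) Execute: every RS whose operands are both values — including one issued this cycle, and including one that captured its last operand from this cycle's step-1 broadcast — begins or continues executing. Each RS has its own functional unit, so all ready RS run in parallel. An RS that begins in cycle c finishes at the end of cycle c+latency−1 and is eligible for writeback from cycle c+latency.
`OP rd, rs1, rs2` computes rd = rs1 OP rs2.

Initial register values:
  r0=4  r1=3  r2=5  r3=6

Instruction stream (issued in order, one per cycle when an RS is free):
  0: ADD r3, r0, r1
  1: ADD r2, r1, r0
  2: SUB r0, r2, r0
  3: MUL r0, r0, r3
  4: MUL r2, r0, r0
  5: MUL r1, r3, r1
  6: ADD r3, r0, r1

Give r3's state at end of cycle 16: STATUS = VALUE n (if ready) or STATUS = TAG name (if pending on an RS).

STATUS = VALUE 42

cycle 1: issue ADD r3<-Add1 // r0:4,r1:3,r2:5,r3:Add1
cycle 2: issue ADD r2<-Add2 // r0:4,r1:3,r2:Add2,r3:Add1
cycle 3: CDB Add1=7; issue SUB r0<-Add1 // r0:Add1,r1:3,r2:Add2,r3:7
cycle 4: CDB Add2=7; issue MUL r0<-Mul1 // r0:Mul1,r1:3,r2:7,r3:7
cycle 5: issue MUL r2<-Mul2 // r0:Mul1,r1:3,r2:Mul2,r3:7
cycle 6: CDB Add1=3; stall // r0:Mul1,r1:3,r2:Mul2,r3:7
cycle 7: stall // r0:Mul1,r1:3,r2:Mul2,r3:7
cycle 8: stall // r0:Mul1,r1:3,r2:Mul2,r3:7
cycle 9: stall // r0:Mul1,r1:3,r2:Mul2,r3:7
cycle 10: CDB Mul1=21; issue MUL r1<-Mul1 // r0:21,r1:Mul1,r2:Mul2,r3:7
cycle 11: issue ADD r3<-Add1 // r0:21,r1:Mul1,r2:Mul2,r3:Add1
cycle 12: - // r0:21,r1:Mul1,r2:Mul2,r3:Add1
cycle 13: - // r0:21,r1:Mul1,r2:Mul2,r3:Add1
cycle 14: CDB Mul1=21 // r0:21,r1:21,r2:Mul2,r3:Add1
cycle 15: CDB Mul2=441 // r0:21,r1:21,r2:441,r3:Add1
cycle 16: CDB Add1=42 // r0:21,r1:21,r2:441,r3:42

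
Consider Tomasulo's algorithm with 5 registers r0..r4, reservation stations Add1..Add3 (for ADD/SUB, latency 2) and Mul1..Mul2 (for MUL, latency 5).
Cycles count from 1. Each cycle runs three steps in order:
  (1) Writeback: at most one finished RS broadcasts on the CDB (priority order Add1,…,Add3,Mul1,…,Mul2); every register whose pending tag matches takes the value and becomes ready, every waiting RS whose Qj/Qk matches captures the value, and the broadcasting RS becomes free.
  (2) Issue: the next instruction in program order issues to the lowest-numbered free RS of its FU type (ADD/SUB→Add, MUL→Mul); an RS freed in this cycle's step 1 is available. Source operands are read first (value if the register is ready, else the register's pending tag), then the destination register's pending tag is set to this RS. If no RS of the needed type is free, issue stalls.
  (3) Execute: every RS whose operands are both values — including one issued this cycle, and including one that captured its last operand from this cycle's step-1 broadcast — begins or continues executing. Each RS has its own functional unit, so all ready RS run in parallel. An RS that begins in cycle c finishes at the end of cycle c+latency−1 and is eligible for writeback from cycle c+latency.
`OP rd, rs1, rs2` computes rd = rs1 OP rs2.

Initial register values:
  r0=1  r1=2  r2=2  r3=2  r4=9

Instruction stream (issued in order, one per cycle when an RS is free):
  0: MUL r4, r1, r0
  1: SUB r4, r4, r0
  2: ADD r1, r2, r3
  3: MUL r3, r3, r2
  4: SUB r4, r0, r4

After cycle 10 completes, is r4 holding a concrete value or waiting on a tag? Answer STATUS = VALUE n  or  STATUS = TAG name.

cycle 1: issue MUL r4<-Mul1 // r0:1,r1:2,r2:2,r3:2,r4:Mul1
cycle 2: issue SUB r4<-Add1 // r0:1,r1:2,r2:2,r3:2,r4:Add1
cycle 3: issue ADD r1<-Add2 // r0:1,r1:Add2,r2:2,r3:2,r4:Add1
cycle 4: issue MUL r3<-Mul2 // r0:1,r1:Add2,r2:2,r3:Mul2,r4:Add1
cycle 5: CDB Add2=4; issue SUB r4<-Add2 // r0:1,r1:4,r2:2,r3:Mul2,r4:Add2
cycle 6: CDB Mul1=2 // r0:1,r1:4,r2:2,r3:Mul2,r4:Add2
cycle 7: - // r0:1,r1:4,r2:2,r3:Mul2,r4:Add2
cycle 8: CDB Add1=1 // r0:1,r1:4,r2:2,r3:Mul2,r4:Add2
cycle 9: CDB Mul2=4 // r0:1,r1:4,r2:2,r3:4,r4:Add2
cycle 10: CDB Add2=0 // r0:1,r1:4,r2:2,r3:4,r4:0

STATUS = VALUE 0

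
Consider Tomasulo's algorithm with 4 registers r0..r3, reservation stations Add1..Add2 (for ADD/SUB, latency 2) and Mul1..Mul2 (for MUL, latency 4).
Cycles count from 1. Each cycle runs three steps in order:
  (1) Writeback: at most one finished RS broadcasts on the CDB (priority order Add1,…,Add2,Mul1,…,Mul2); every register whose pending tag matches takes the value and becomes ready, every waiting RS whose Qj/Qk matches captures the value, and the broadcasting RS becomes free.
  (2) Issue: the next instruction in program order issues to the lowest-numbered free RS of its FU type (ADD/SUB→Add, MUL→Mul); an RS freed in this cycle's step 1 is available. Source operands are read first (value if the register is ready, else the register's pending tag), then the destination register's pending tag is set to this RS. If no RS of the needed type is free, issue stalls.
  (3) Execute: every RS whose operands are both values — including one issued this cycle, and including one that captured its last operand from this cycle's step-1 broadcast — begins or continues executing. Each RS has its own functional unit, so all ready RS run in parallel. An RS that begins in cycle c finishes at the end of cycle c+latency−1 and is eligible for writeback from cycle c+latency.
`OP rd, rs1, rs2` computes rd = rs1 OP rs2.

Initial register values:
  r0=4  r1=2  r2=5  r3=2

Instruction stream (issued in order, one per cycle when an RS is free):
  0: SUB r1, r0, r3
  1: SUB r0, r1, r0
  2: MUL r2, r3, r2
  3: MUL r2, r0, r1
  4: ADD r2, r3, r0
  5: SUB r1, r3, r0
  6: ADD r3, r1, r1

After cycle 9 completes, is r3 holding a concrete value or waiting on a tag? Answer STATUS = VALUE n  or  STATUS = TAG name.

STATUS = TAG Add1

c1: issue SUB r1<-Add1 | r0:4,r1:Add1,r2:5,r3:2
c2: issue SUB r0<-Add2 | r0:Add2,r1:Add1,r2:5,r3:2
c3: CDB Add1=2; issue MUL r2<-Mul1 | r0:Add2,r1:2,r2:Mul1,r3:2
c4: issue MUL r2<-Mul2 | r0:Add2,r1:2,r2:Mul2,r3:2
c5: CDB Add2=-2; issue ADD r2<-Add1 | r0:-2,r1:2,r2:Add1,r3:2
c6: issue SUB r1<-Add2 | r0:-2,r1:Add2,r2:Add1,r3:2
c7: CDB Add1=0; issue ADD r3<-Add1 | r0:-2,r1:Add2,r2:0,r3:Add1
c8: CDB Add2=4 | r0:-2,r1:4,r2:0,r3:Add1
c9: CDB Mul1=10 | r0:-2,r1:4,r2:0,r3:Add1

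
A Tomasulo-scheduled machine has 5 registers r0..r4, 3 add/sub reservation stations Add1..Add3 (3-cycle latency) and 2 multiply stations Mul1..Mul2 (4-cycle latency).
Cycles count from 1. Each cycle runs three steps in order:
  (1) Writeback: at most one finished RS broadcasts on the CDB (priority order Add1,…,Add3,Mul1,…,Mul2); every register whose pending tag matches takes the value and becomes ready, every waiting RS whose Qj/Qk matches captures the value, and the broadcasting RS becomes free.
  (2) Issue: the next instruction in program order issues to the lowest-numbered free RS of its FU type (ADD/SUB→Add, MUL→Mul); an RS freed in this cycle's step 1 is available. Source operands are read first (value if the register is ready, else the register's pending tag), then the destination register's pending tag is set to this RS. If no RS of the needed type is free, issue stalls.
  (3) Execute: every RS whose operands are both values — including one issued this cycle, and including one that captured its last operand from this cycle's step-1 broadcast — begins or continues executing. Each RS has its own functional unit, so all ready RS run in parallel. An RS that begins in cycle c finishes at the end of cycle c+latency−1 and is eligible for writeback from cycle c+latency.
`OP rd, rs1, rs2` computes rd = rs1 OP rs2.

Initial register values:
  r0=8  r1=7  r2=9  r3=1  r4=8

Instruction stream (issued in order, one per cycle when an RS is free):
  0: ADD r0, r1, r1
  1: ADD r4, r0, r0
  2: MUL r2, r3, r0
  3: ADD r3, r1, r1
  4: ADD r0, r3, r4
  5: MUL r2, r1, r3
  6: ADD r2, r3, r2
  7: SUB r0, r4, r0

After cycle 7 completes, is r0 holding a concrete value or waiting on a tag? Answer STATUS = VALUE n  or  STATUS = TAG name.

  c1: issue ADD r0<-Add1  regs: r0:Add1,r1:7,r2:9,r3:1,r4:8
  c2: issue ADD r4<-Add2  regs: r0:Add1,r1:7,r2:9,r3:1,r4:Add2
  c3: issue MUL r2<-Mul1  regs: r0:Add1,r1:7,r2:Mul1,r3:1,r4:Add2
  c4: CDB Add1=14; issue ADD r3<-Add1  regs: r0:14,r1:7,r2:Mul1,r3:Add1,r4:Add2
  c5: issue ADD r0<-Add3  regs: r0:Add3,r1:7,r2:Mul1,r3:Add1,r4:Add2
  c6: issue MUL r2<-Mul2  regs: r0:Add3,r1:7,r2:Mul2,r3:Add1,r4:Add2
  c7: CDB Add1=14; issue ADD r2<-Add1  regs: r0:Add3,r1:7,r2:Add1,r3:14,r4:Add2

STATUS = TAG Add3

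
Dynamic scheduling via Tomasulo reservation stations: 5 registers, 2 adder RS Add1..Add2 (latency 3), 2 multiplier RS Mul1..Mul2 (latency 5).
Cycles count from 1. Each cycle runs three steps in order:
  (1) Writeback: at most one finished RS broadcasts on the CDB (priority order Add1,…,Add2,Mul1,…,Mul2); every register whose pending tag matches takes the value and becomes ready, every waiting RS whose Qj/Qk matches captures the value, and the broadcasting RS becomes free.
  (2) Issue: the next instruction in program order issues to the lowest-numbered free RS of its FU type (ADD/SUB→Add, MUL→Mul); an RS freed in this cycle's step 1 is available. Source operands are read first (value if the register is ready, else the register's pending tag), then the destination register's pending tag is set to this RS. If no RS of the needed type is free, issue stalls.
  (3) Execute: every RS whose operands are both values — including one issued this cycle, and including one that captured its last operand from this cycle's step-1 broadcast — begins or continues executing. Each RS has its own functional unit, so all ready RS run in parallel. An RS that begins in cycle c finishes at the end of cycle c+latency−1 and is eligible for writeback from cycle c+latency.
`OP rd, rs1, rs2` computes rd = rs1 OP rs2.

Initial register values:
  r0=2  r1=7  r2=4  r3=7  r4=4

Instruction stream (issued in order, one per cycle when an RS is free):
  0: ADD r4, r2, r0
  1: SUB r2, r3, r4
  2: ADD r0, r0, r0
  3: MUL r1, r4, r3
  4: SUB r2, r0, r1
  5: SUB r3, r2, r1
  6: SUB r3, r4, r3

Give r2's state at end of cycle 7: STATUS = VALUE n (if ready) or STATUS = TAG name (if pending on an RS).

STATUS = TAG Add1

c1: issue ADD r4<-Add1 | r0:2,r1:7,r2:4,r3:7,r4:Add1
c2: issue SUB r2<-Add2 | r0:2,r1:7,r2:Add2,r3:7,r4:Add1
c3: stall | r0:2,r1:7,r2:Add2,r3:7,r4:Add1
c4: CDB Add1=6; issue ADD r0<-Add1 | r0:Add1,r1:7,r2:Add2,r3:7,r4:6
c5: issue MUL r1<-Mul1 | r0:Add1,r1:Mul1,r2:Add2,r3:7,r4:6
c6: stall | r0:Add1,r1:Mul1,r2:Add2,r3:7,r4:6
c7: CDB Add1=4; issue SUB r2<-Add1 | r0:4,r1:Mul1,r2:Add1,r3:7,r4:6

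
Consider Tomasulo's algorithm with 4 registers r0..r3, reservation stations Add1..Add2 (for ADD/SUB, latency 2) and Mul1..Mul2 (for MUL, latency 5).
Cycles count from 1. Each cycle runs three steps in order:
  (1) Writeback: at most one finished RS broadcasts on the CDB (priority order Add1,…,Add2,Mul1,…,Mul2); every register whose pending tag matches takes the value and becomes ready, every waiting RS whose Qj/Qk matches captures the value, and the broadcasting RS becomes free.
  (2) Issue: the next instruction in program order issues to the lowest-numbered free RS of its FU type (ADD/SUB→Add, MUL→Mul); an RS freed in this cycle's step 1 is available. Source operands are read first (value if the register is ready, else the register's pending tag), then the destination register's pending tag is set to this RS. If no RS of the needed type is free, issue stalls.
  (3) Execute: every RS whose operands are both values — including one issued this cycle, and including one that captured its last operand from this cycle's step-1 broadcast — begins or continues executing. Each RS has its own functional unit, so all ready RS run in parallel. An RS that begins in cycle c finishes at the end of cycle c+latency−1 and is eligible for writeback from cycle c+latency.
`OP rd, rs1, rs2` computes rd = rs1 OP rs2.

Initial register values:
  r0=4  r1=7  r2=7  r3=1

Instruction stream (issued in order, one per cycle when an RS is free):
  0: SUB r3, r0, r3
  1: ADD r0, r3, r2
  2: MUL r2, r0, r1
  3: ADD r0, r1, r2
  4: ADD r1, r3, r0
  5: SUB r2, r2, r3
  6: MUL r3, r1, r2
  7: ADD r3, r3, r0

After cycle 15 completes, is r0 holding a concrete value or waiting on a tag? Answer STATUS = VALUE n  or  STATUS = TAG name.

  c1: issue SUB r3<-Add1  regs: r0:4,r1:7,r2:7,r3:Add1
  c2: issue ADD r0<-Add2  regs: r0:Add2,r1:7,r2:7,r3:Add1
  c3: CDB Add1=3; issue MUL r2<-Mul1  regs: r0:Add2,r1:7,r2:Mul1,r3:3
  c4: issue ADD r0<-Add1  regs: r0:Add1,r1:7,r2:Mul1,r3:3
  c5: CDB Add2=10; issue ADD r1<-Add2  regs: r0:Add1,r1:Add2,r2:Mul1,r3:3
  c6: stall  regs: r0:Add1,r1:Add2,r2:Mul1,r3:3
  c7: stall  regs: r0:Add1,r1:Add2,r2:Mul1,r3:3
  c8: stall  regs: r0:Add1,r1:Add2,r2:Mul1,r3:3
  c9: stall  regs: r0:Add1,r1:Add2,r2:Mul1,r3:3
  c10: CDB Mul1=70; stall  regs: r0:Add1,r1:Add2,r2:70,r3:3
  c11: stall  regs: r0:Add1,r1:Add2,r2:70,r3:3
  c12: CDB Add1=77; issue SUB r2<-Add1  regs: r0:77,r1:Add2,r2:Add1,r3:3
  c13: issue MUL r3<-Mul1  regs: r0:77,r1:Add2,r2:Add1,r3:Mul1
  c14: CDB Add1=67; issue ADD r3<-Add1  regs: r0:77,r1:Add2,r2:67,r3:Add1
  c15: CDB Add2=80  regs: r0:77,r1:80,r2:67,r3:Add1

STATUS = VALUE 77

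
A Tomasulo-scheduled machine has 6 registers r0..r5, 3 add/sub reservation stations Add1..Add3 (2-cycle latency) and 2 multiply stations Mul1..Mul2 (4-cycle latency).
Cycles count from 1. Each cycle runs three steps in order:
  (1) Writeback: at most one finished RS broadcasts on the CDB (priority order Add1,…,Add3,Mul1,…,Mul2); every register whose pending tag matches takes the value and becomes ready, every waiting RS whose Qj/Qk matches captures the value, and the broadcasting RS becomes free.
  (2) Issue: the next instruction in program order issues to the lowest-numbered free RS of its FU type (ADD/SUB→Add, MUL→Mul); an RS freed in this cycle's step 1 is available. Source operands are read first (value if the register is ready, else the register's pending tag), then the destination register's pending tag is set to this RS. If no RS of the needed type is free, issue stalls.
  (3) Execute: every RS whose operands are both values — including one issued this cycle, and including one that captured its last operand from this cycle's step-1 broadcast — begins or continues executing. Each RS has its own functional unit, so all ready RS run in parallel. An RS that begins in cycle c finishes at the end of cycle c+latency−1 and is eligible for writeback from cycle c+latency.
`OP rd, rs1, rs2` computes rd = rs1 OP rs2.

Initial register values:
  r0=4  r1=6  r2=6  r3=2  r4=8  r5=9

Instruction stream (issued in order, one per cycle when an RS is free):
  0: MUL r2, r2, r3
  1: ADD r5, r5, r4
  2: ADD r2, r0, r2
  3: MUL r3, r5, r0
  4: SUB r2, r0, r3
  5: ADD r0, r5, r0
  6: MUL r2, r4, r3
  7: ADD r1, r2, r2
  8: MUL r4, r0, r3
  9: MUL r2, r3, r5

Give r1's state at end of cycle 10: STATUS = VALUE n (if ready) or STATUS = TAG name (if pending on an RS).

STATUS = TAG Add2

cycle 1: issue MUL r2<-Mul1 // r0:4,r1:6,r2:Mul1,r3:2,r4:8,r5:9
cycle 2: issue ADD r5<-Add1 // r0:4,r1:6,r2:Mul1,r3:2,r4:8,r5:Add1
cycle 3: issue ADD r2<-Add2 // r0:4,r1:6,r2:Add2,r3:2,r4:8,r5:Add1
cycle 4: CDB Add1=17; issue MUL r3<-Mul2 // r0:4,r1:6,r2:Add2,r3:Mul2,r4:8,r5:17
cycle 5: CDB Mul1=12; issue SUB r2<-Add1 // r0:4,r1:6,r2:Add1,r3:Mul2,r4:8,r5:17
cycle 6: issue ADD r0<-Add3 // r0:Add3,r1:6,r2:Add1,r3:Mul2,r4:8,r5:17
cycle 7: CDB Add2=16; issue MUL r2<-Mul1 // r0:Add3,r1:6,r2:Mul1,r3:Mul2,r4:8,r5:17
cycle 8: CDB Add3=21; issue ADD r1<-Add2 // r0:21,r1:Add2,r2:Mul1,r3:Mul2,r4:8,r5:17
cycle 9: CDB Mul2=68; issue MUL r4<-Mul2 // r0:21,r1:Add2,r2:Mul1,r3:68,r4:Mul2,r5:17
cycle 10: stall // r0:21,r1:Add2,r2:Mul1,r3:68,r4:Mul2,r5:17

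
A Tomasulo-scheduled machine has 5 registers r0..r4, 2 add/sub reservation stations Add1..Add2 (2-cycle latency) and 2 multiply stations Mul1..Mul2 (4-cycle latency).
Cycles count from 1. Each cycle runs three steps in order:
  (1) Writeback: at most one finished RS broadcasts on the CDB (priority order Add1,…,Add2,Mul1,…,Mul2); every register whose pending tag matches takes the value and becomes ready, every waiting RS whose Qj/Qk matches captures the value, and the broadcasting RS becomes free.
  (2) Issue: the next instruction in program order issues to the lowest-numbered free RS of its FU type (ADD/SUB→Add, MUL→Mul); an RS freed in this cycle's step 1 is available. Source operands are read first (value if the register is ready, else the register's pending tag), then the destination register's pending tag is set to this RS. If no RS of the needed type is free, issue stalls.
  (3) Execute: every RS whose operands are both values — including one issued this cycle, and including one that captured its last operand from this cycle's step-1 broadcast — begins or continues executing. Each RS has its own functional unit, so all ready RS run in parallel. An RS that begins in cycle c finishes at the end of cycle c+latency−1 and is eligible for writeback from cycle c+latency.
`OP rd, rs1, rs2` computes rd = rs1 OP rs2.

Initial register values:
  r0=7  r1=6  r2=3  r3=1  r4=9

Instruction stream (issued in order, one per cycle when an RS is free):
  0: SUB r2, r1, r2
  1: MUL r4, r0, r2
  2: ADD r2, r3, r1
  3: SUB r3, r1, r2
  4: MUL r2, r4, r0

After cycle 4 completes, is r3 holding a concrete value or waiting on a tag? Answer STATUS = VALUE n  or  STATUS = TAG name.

cycle 1: issue SUB r2<-Add1 // r0:7,r1:6,r2:Add1,r3:1,r4:9
cycle 2: issue MUL r4<-Mul1 // r0:7,r1:6,r2:Add1,r3:1,r4:Mul1
cycle 3: CDB Add1=3; issue ADD r2<-Add1 // r0:7,r1:6,r2:Add1,r3:1,r4:Mul1
cycle 4: issue SUB r3<-Add2 // r0:7,r1:6,r2:Add1,r3:Add2,r4:Mul1

STATUS = TAG Add2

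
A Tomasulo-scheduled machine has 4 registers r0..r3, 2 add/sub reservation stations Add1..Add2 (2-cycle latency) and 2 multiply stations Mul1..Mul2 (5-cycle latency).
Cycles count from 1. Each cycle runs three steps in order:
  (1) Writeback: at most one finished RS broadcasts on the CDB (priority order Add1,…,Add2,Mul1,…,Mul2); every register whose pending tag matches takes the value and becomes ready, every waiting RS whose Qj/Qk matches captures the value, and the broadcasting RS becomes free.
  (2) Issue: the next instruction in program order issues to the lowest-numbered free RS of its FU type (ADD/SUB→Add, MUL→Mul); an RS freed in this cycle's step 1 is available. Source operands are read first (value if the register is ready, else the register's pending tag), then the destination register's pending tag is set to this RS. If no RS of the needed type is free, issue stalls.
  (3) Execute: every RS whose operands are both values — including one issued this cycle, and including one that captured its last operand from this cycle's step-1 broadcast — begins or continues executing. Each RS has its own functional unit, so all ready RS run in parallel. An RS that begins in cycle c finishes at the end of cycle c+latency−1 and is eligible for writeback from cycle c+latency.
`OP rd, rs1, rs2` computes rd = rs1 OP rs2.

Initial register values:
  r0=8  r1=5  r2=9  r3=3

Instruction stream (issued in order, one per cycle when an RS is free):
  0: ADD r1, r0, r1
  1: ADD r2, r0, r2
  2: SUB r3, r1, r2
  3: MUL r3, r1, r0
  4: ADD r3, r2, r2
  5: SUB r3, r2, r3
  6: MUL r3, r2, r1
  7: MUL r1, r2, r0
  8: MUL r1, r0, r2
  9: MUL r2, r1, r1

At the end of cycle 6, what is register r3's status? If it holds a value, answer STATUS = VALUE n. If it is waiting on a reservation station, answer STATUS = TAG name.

STATUS = TAG Add1

c1: issue ADD r1<-Add1 | r0:8,r1:Add1,r2:9,r3:3
c2: issue ADD r2<-Add2 | r0:8,r1:Add1,r2:Add2,r3:3
c3: CDB Add1=13; issue SUB r3<-Add1 | r0:8,r1:13,r2:Add2,r3:Add1
c4: CDB Add2=17; issue MUL r3<-Mul1 | r0:8,r1:13,r2:17,r3:Mul1
c5: issue ADD r3<-Add2 | r0:8,r1:13,r2:17,r3:Add2
c6: CDB Add1=-4; issue SUB r3<-Add1 | r0:8,r1:13,r2:17,r3:Add1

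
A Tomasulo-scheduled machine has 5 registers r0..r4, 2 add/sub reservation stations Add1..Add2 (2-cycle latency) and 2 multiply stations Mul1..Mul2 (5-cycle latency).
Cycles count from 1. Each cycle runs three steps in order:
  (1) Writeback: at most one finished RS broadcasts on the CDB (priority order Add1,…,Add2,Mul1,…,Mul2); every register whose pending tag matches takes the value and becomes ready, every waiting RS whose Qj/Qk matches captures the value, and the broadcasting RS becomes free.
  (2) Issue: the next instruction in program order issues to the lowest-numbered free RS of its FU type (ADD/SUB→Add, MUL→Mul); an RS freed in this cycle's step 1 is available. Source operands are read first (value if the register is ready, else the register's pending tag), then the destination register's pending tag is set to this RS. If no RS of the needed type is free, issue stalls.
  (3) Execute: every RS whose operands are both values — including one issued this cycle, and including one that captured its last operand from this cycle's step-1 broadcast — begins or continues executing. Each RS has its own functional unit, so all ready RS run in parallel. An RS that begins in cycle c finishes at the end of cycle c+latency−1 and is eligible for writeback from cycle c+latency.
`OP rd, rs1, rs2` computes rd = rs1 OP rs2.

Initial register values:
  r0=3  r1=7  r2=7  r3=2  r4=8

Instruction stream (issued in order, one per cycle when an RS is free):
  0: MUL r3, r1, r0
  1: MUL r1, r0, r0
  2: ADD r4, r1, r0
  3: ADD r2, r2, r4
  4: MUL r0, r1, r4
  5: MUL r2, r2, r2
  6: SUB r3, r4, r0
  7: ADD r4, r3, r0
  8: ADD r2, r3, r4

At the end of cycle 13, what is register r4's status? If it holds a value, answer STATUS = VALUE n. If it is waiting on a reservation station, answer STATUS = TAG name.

cycle 1: issue MUL r3<-Mul1 // r0:3,r1:7,r2:7,r3:Mul1,r4:8
cycle 2: issue MUL r1<-Mul2 // r0:3,r1:Mul2,r2:7,r3:Mul1,r4:8
cycle 3: issue ADD r4<-Add1 // r0:3,r1:Mul2,r2:7,r3:Mul1,r4:Add1
cycle 4: issue ADD r2<-Add2 // r0:3,r1:Mul2,r2:Add2,r3:Mul1,r4:Add1
cycle 5: stall // r0:3,r1:Mul2,r2:Add2,r3:Mul1,r4:Add1
cycle 6: CDB Mul1=21; issue MUL r0<-Mul1 // r0:Mul1,r1:Mul2,r2:Add2,r3:21,r4:Add1
cycle 7: CDB Mul2=9; issue MUL r2<-Mul2 // r0:Mul1,r1:9,r2:Mul2,r3:21,r4:Add1
cycle 8: stall // r0:Mul1,r1:9,r2:Mul2,r3:21,r4:Add1
cycle 9: CDB Add1=12; issue SUB r3<-Add1 // r0:Mul1,r1:9,r2:Mul2,r3:Add1,r4:12
cycle 10: stall // r0:Mul1,r1:9,r2:Mul2,r3:Add1,r4:12
cycle 11: CDB Add2=19; issue ADD r4<-Add2 // r0:Mul1,r1:9,r2:Mul2,r3:Add1,r4:Add2
cycle 12: stall // r0:Mul1,r1:9,r2:Mul2,r3:Add1,r4:Add2
cycle 13: stall // r0:Mul1,r1:9,r2:Mul2,r3:Add1,r4:Add2

STATUS = TAG Add2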